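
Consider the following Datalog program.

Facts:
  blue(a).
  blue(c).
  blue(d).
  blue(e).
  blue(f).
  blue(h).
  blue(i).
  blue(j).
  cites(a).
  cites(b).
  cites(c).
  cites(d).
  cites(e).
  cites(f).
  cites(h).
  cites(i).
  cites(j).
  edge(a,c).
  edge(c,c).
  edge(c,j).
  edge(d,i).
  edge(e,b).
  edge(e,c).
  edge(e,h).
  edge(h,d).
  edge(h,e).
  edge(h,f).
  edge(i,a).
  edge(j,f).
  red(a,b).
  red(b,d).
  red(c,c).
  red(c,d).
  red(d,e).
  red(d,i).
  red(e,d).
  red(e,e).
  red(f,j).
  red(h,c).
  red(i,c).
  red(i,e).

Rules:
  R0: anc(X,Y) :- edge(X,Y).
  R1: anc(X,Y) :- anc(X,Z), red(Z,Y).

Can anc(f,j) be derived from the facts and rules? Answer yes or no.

no

round 1: derive anc(a,c) via R0 from edge(a,c)
round 1: derive anc(c,c) via R0 from edge(c,c)
round 1: derive anc(c,j) via R0 from edge(c,j)
round 1: derive anc(d,i) via R0 from edge(d,i)
round 1: derive anc(e,b) via R0 from edge(e,b)
round 1: derive anc(e,c) via R0 from edge(e,c)
round 1: derive anc(e,h) via R0 from edge(e,h)
round 1: derive anc(h,d) via R0 from edge(h,d)
round 1: derive anc(h,e) via R0 from edge(h,e)
round 1: derive anc(h,f) via R0 from edge(h,f)
round 1: derive anc(i,a) via R0 from edge(i,a)
round 1: derive anc(j,f) via R0 from edge(j,f)
round 2: derive anc(a,d) via R1 from anc(a,c), red(c,d)
round 2: derive anc(c,d) via R1 from anc(c,c), red(c,d)
round 2: derive anc(d,c) via R1 from anc(d,i), red(i,c)
round 2: derive anc(d,e) via R1 from anc(d,i), red(i,e)
round 2: derive anc(e,d) via R1 from anc(e,b), red(b,d)
round 2: derive anc(h,i) via R1 from anc(h,d), red(d,i)
round 2: derive anc(h,j) via R1 from anc(h,f), red(f,j)
round 2: derive anc(i,b) via R1 from anc(i,a), red(a,b)
round 2: derive anc(j,j) via R1 from anc(j,f), red(f,j)
round 3: derive anc(a,e) via R1 from anc(a,d), red(d,e)
round 3: derive anc(a,i) via R1 from anc(a,d), red(d,i)
round 3: derive anc(c,e) via R1 from anc(c,d), red(d,e)
round 3: derive anc(c,i) via R1 from anc(c,d), red(d,i)
round 3: derive anc(d,d) via R1 from anc(d,c), red(c,d)
round 3: derive anc(e,e) via R1 from anc(e,d), red(d,e)
round 3: derive anc(e,i) via R1 from anc(e,d), red(d,i)
round 3: derive anc(h,c) via R1 from anc(h,i), red(i,c)
round 3: derive anc(i,d) via R1 from anc(i,b), red(b,d)
round 4: derive anc(i,e) via R1 from anc(i,d), red(d,e)
round 4: derive anc(i,i) via R1 from anc(i,d), red(d,i)
round 5: derive anc(i,c) via R1 from anc(i,i), red(i,c)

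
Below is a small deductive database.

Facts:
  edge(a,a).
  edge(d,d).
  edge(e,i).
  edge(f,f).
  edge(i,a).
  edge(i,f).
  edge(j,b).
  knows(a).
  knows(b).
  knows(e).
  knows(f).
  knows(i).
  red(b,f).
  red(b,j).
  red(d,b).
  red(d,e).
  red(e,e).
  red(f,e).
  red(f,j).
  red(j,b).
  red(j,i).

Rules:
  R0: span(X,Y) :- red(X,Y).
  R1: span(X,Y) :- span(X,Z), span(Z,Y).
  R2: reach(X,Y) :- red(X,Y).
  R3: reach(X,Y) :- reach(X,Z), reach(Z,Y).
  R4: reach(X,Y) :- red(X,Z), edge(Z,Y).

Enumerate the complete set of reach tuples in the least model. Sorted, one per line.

reach(b,a)
reach(b,b)
reach(b,e)
reach(b,f)
reach(b,i)
reach(b,j)
reach(d,a)
reach(d,b)
reach(d,e)
reach(d,f)
reach(d,i)
reach(d,j)
reach(e,e)
reach(e,i)
reach(f,a)
reach(f,b)
reach(f,e)
reach(f,f)
reach(f,i)
reach(f,j)
reach(j,a)
reach(j,b)
reach(j,e)
reach(j,f)
reach(j,i)
reach(j,j)

round 1: derive reach(b,f) via R2 from red(b,f)
round 1: derive reach(b,j) via R2 from red(b,j)
round 1: derive reach(d,b) via R2 from red(d,b)
round 1: derive reach(d,e) via R2 from red(d,e)
round 1: derive reach(e,e) via R2 from red(e,e)
round 1: derive reach(f,e) via R2 from red(f,e)
round 1: derive reach(f,j) via R2 from red(f,j)
round 1: derive reach(j,b) via R2 from red(j,b)
round 1: derive reach(j,i) via R2 from red(j,i)
round 1: derive reach(b,b) via R4 from red(b,j), edge(j,b)
round 1: derive reach(d,i) via R4 from red(d,e), edge(e,i)
round 1: derive reach(e,i) via R4 from red(e,e), edge(e,i)
round 1: derive reach(f,b) via R4 from red(f,j), edge(j,b)
round 1: derive reach(f,i) via R4 from red(f,e), edge(e,i)
round 1: derive reach(j,a) via R4 from red(j,i), edge(i,a)
round 1: derive reach(j,f) via R4 from red(j,i), edge(i,f)
round 2: derive reach(b,a) via R3 from reach(b,j), reach(j,a)
round 2: derive reach(b,e) via R3 from reach(b,f), reach(f,e)
round 2: derive reach(b,i) via R3 from reach(b,f), reach(f,i)
round 2: derive reach(d,f) via R3 from reach(d,b), reach(b,f)
round 2: derive reach(d,j) via R3 from reach(d,b), reach(b,j)
round 2: derive reach(f,a) via R3 from reach(f,j), reach(j,a)
round 2: derive reach(f,f) via R3 from reach(f,b), reach(b,f)
round 2: derive reach(j,e) via R3 from reach(j,f), reach(f,e)
round 2: derive reach(j,j) via R3 from reach(j,b), reach(b,j)
round 3: derive reach(d,a) via R3 from reach(d,b), reach(b,a)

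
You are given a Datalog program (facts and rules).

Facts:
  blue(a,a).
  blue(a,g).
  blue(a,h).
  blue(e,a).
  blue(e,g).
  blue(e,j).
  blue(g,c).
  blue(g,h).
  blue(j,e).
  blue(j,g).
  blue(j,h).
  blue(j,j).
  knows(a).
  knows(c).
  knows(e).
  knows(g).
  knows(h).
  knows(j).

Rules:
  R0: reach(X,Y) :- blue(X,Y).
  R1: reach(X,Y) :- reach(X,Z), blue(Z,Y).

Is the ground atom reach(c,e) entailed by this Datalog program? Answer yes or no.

no

round 1: derive reach(a,a) via R0 from blue(a,a)
round 1: derive reach(a,g) via R0 from blue(a,g)
round 1: derive reach(a,h) via R0 from blue(a,h)
round 1: derive reach(e,a) via R0 from blue(e,a)
round 1: derive reach(e,g) via R0 from blue(e,g)
round 1: derive reach(e,j) via R0 from blue(e,j)
round 1: derive reach(g,c) via R0 from blue(g,c)
round 1: derive reach(g,h) via R0 from blue(g,h)
round 1: derive reach(j,e) via R0 from blue(j,e)
round 1: derive reach(j,g) via R0 from blue(j,g)
round 1: derive reach(j,h) via R0 from blue(j,h)
round 1: derive reach(j,j) via R0 from blue(j,j)
round 2: derive reach(a,c) via R1 from reach(a,g), blue(g,c)
round 2: derive reach(e,c) via R1 from reach(e,g), blue(g,c)
round 2: derive reach(e,e) via R1 from reach(e,j), blue(j,e)
round 2: derive reach(e,h) via R1 from reach(e,a), blue(a,h)
round 2: derive reach(j,a) via R1 from reach(j,e), blue(e,a)
round 2: derive reach(j,c) via R1 from reach(j,g), blue(g,c)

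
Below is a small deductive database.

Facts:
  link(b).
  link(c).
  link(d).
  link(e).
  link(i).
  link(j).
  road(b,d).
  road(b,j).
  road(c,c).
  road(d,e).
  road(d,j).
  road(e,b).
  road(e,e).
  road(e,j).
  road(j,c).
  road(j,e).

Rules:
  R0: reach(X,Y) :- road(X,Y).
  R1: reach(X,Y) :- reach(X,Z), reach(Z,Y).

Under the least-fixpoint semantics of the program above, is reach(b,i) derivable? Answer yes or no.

no

round 1: derive reach(b,d) via R0 from road(b,d)
round 1: derive reach(b,j) via R0 from road(b,j)
round 1: derive reach(c,c) via R0 from road(c,c)
round 1: derive reach(d,e) via R0 from road(d,e)
round 1: derive reach(d,j) via R0 from road(d,j)
round 1: derive reach(e,b) via R0 from road(e,b)
round 1: derive reach(e,e) via R0 from road(e,e)
round 1: derive reach(e,j) via R0 from road(e,j)
round 1: derive reach(j,c) via R0 from road(j,c)
round 1: derive reach(j,e) via R0 from road(j,e)
round 2: derive reach(b,c) via R1 from reach(b,j), reach(j,c)
round 2: derive reach(b,e) via R1 from reach(b,d), reach(d,e)
round 2: derive reach(d,b) via R1 from reach(d,e), reach(e,b)
round 2: derive reach(d,c) via R1 from reach(d,j), reach(j,c)
round 2: derive reach(e,c) via R1 from reach(e,j), reach(j,c)
round 2: derive reach(e,d) via R1 from reach(e,b), reach(b,d)
round 2: derive reach(j,b) via R1 from reach(j,e), reach(e,b)
round 2: derive reach(j,j) via R1 from reach(j,e), reach(e,j)
round 3: derive reach(b,b) via R1 from reach(b,d), reach(d,b)
round 3: derive reach(d,d) via R1 from reach(d,b), reach(b,d)
round 3: derive reach(j,d) via R1 from reach(j,b), reach(b,d)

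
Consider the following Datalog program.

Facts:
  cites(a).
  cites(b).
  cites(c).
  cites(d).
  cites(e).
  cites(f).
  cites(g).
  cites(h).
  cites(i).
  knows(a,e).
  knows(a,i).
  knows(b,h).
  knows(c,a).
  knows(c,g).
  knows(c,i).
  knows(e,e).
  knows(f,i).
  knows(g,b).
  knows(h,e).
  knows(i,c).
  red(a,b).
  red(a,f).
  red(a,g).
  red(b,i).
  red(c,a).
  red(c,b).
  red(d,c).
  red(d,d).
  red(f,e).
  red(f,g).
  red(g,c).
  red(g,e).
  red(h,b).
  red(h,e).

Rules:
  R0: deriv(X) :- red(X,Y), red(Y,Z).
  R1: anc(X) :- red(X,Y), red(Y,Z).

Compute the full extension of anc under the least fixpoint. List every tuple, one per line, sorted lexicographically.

anc(a)
anc(c)
anc(d)
anc(f)
anc(g)
anc(h)

round 1: derive anc(a) via R1 from red(a,b), red(b,i)
round 1: derive anc(c) via R1 from red(c,a), red(a,b)
round 1: derive anc(d) via R1 from red(d,c), red(c,a)
round 1: derive anc(f) via R1 from red(f,g), red(g,c)
round 1: derive anc(g) via R1 from red(g,c), red(c,a)
round 1: derive anc(h) via R1 from red(h,b), red(b,i)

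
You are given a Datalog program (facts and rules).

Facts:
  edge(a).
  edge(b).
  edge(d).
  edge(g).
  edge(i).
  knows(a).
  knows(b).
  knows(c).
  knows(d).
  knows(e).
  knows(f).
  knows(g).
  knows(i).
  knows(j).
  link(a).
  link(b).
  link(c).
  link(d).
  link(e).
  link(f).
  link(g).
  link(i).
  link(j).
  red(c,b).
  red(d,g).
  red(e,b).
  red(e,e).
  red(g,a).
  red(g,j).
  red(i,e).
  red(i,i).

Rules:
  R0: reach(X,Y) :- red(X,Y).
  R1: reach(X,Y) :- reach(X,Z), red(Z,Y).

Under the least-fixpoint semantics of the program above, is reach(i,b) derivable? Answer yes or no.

yes

round 1: derive reach(c,b) via R0 from red(c,b)
round 1: derive reach(d,g) via R0 from red(d,g)
round 1: derive reach(e,b) via R0 from red(e,b)
round 1: derive reach(e,e) via R0 from red(e,e)
round 1: derive reach(g,a) via R0 from red(g,a)
round 1: derive reach(g,j) via R0 from red(g,j)
round 1: derive reach(i,e) via R0 from red(i,e)
round 1: derive reach(i,i) via R0 from red(i,i)
round 2: derive reach(d,a) via R1 from reach(d,g), red(g,a)
round 2: derive reach(d,j) via R1 from reach(d,g), red(g,j)
round 2: derive reach(i,b) via R1 from reach(i,e), red(e,b)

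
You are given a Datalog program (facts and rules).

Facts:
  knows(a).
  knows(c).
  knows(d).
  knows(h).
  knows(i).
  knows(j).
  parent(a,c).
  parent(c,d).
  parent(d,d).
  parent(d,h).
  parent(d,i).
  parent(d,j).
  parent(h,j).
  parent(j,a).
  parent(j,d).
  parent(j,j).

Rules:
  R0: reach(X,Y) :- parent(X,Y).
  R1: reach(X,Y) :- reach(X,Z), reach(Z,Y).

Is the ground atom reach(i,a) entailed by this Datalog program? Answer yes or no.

no

round 1: derive reach(a,c) via R0 from parent(a,c)
round 1: derive reach(c,d) via R0 from parent(c,d)
round 1: derive reach(d,d) via R0 from parent(d,d)
round 1: derive reach(d,h) via R0 from parent(d,h)
round 1: derive reach(d,i) via R0 from parent(d,i)
round 1: derive reach(d,j) via R0 from parent(d,j)
round 1: derive reach(h,j) via R0 from parent(h,j)
round 1: derive reach(j,a) via R0 from parent(j,a)
round 1: derive reach(j,d) via R0 from parent(j,d)
round 1: derive reach(j,j) via R0 from parent(j,j)
round 2: derive reach(a,d) via R1 from reach(a,c), reach(c,d)
round 2: derive reach(c,h) via R1 from reach(c,d), reach(d,h)
round 2: derive reach(c,i) via R1 from reach(c,d), reach(d,i)
round 2: derive reach(c,j) via R1 from reach(c,d), reach(d,j)
round 2: derive reach(d,a) via R1 from reach(d,j), reach(j,a)
round 2: derive reach(h,a) via R1 from reach(h,j), reach(j,a)
round 2: derive reach(h,d) via R1 from reach(h,j), reach(j,d)
round 2: derive reach(j,c) via R1 from reach(j,a), reach(a,c)
round 2: derive reach(j,h) via R1 from reach(j,d), reach(d,h)
round 2: derive reach(j,i) via R1 from reach(j,d), reach(d,i)
round 3: derive reach(a,a) via R1 from reach(a,d), reach(d,a)
round 3: derive reach(a,h) via R1 from reach(a,c), reach(c,h)
round 3: derive reach(a,i) via R1 from reach(a,c), reach(c,i)
round 3: derive reach(a,j) via R1 from reach(a,c), reach(c,j)
round 3: derive reach(c,a) via R1 from reach(c,d), reach(d,a)
round 3: derive reach(c,c) via R1 from reach(c,j), reach(j,c)
round 3: derive reach(d,c) via R1 from reach(d,a), reach(a,c)
round 3: derive reach(h,c) via R1 from reach(h,a), reach(a,c)
round 3: derive reach(h,h) via R1 from reach(h,d), reach(d,h)
round 3: derive reach(h,i) via R1 from reach(h,d), reach(d,i)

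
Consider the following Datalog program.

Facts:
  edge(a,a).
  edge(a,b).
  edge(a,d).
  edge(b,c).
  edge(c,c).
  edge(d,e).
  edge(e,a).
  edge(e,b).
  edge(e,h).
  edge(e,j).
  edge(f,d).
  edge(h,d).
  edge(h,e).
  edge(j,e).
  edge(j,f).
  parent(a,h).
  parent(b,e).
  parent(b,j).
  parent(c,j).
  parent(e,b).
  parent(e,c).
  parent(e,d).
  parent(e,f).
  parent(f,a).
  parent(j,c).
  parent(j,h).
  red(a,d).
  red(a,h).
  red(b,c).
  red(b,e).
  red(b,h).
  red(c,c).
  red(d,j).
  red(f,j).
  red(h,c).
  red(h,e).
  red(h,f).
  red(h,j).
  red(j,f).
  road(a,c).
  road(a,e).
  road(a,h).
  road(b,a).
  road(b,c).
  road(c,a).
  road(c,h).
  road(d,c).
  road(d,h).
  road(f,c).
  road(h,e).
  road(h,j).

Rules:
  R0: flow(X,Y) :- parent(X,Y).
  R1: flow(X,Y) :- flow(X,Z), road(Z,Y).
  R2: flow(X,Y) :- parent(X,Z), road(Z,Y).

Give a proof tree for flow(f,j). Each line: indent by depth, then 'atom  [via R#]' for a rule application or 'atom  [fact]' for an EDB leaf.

flow(f,j)  [via R1]
  flow(f,h)  [via R2]
    parent(f,a)  [fact]
    road(a,h)  [fact]
  road(h,j)  [fact]

round 1: derive flow(a,h) via R0 from parent(a,h)
round 1: derive flow(b,e) via R0 from parent(b,e)
round 1: derive flow(b,j) via R0 from parent(b,j)
round 1: derive flow(c,j) via R0 from parent(c,j)
round 1: derive flow(e,b) via R0 from parent(e,b)
round 1: derive flow(e,c) via R0 from parent(e,c)
round 1: derive flow(e,d) via R0 from parent(e,d)
round 1: derive flow(e,f) via R0 from parent(e,f)
round 1: derive flow(f,a) via R0 from parent(f,a)
round 1: derive flow(j,c) via R0 from parent(j,c)
round 1: derive flow(j,h) via R0 from parent(j,h)
round 1: derive flow(a,e) via R2 from parent(a,h), road(h,e)
round 1: derive flow(a,j) via R2 from parent(a,h), road(h,j)
round 1: derive flow(e,a) via R2 from parent(e,b), road(b,a)
round 1: derive flow(e,h) via R2 from parent(e,c), road(c,h)
round 1: derive flow(f,c) via R2 from parent(f,a), road(a,c)
round 1: derive flow(f,e) via R2 from parent(f,a), road(a,e)
round 1: derive flow(f,h) via R2 from parent(f,a), road(a,h)
round 1: derive flow(j,a) via R2 from parent(j,c), road(c,a)
round 1: derive flow(j,e) via R2 from parent(j,h), road(h,e)
round 1: derive flow(j,j) via R2 from parent(j,h), road(h,j)
round 2: derive flow(e,e) via R1 from flow(e,a), road(a,e)
round 2: derive flow(e,j) via R1 from flow(e,h), road(h,j)
round 2: derive flow(f,j) via R1 from flow(f,h), road(h,j)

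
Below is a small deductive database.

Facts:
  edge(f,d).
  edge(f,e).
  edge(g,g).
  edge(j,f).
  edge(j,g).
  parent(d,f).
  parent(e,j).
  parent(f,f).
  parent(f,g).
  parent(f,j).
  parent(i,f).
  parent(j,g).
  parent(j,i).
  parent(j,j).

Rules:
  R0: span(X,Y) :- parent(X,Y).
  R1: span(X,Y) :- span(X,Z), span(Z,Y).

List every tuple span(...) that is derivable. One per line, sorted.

round 1: derive span(d,f) via R0 from parent(d,f)
round 1: derive span(e,j) via R0 from parent(e,j)
round 1: derive span(f,f) via R0 from parent(f,f)
round 1: derive span(f,g) via R0 from parent(f,g)
round 1: derive span(f,j) via R0 from parent(f,j)
round 1: derive span(i,f) via R0 from parent(i,f)
round 1: derive span(j,g) via R0 from parent(j,g)
round 1: derive span(j,i) via R0 from parent(j,i)
round 1: derive span(j,j) via R0 from parent(j,j)
round 2: derive span(d,g) via R1 from span(d,f), span(f,g)
round 2: derive span(d,j) via R1 from span(d,f), span(f,j)
round 2: derive span(e,g) via R1 from span(e,j), span(j,g)
round 2: derive span(e,i) via R1 from span(e,j), span(j,i)
round 2: derive span(f,i) via R1 from span(f,j), span(j,i)
round 2: derive span(i,g) via R1 from span(i,f), span(f,g)
round 2: derive span(i,j) via R1 from span(i,f), span(f,j)
round 2: derive span(j,f) via R1 from span(j,i), span(i,f)
round 3: derive span(d,i) via R1 from span(d,f), span(f,i)
round 3: derive span(e,f) via R1 from span(e,i), span(i,f)
round 3: derive span(i,i) via R1 from span(i,f), span(f,i)

span(d,f)
span(d,g)
span(d,i)
span(d,j)
span(e,f)
span(e,g)
span(e,i)
span(e,j)
span(f,f)
span(f,g)
span(f,i)
span(f,j)
span(i,f)
span(i,g)
span(i,i)
span(i,j)
span(j,f)
span(j,g)
span(j,i)
span(j,j)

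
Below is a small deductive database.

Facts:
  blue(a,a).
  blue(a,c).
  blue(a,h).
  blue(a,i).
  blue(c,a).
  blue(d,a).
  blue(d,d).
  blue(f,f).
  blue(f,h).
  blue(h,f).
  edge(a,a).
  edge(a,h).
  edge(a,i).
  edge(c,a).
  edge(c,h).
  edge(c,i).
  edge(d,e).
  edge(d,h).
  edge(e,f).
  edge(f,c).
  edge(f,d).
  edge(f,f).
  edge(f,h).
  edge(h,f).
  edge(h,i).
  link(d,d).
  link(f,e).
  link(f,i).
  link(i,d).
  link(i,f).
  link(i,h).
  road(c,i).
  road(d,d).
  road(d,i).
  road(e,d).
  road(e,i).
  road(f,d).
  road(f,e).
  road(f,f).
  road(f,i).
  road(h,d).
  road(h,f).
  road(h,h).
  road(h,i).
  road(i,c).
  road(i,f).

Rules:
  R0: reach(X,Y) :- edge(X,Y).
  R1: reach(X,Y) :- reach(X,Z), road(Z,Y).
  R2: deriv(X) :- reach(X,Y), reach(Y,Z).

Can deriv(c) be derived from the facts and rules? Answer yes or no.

yes

round 1: derive reach(a,a) via R0 from edge(a,a)
round 1: derive reach(a,h) via R0 from edge(a,h)
round 1: derive reach(a,i) via R0 from edge(a,i)
round 1: derive reach(c,a) via R0 from edge(c,a)
round 1: derive reach(c,h) via R0 from edge(c,h)
round 1: derive reach(c,i) via R0 from edge(c,i)
round 1: derive reach(d,e) via R0 from edge(d,e)
round 1: derive reach(d,h) via R0 from edge(d,h)
round 1: derive reach(e,f) via R0 from edge(e,f)
round 1: derive reach(f,c) via R0 from edge(f,c)
round 1: derive reach(f,d) via R0 from edge(f,d)
round 1: derive reach(f,f) via R0 from edge(f,f)
round 1: derive reach(f,h) via R0 from edge(f,h)
round 1: derive reach(h,f) via R0 from edge(h,f)
round 1: derive reach(h,i) via R0 from edge(h,i)
round 2: derive reach(a,c) via R1 from reach(a,i), road(i,c)
round 2: derive reach(a,d) via R1 from reach(a,h), road(h,d)
round 2: derive reach(a,f) via R1 from reach(a,h), road(h,f)
round 2: derive reach(c,c) via R1 from reach(c,i), road(i,c)
round 2: derive reach(c,d) via R1 from reach(c,h), road(h,d)
round 2: derive reach(c,f) via R1 from reach(c,h), road(h,f)
round 2: derive reach(d,d) via R1 from reach(d,e), road(e,d)
round 2: derive reach(d,f) via R1 from reach(d,h), road(h,f)
round 2: derive reach(d,i) via R1 from reach(d,e), road(e,i)
round 2: derive reach(e,d) via R1 from reach(e,f), road(f,d)
round 2: derive reach(e,e) via R1 from reach(e,f), road(f,e)
round 2: derive reach(e,i) via R1 from reach(e,f), road(f,i)
round 2: derive reach(f,e) via R1 from reach(f,f), road(f,e)
round 2: derive reach(f,i) via R1 from reach(f,c), road(c,i)
round 2: derive reach(h,c) via R1 from reach(h,i), road(i,c)
round 2: derive reach(h,d) via R1 from reach(h,f), road(f,d)
round 2: derive reach(h,e) via R1 from reach(h,f), road(f,e)
round 2: derive deriv(a) via R2 from reach(a,a), reach(a,a)
round 2: derive deriv(c) via R2 from reach(c,a), reach(a,a)
round 2: derive deriv(d) via R2 from reach(d,e), reach(e,f)
round 2: derive deriv(e) via R2 from reach(e,f), reach(f,c)
round 2: derive deriv(f) via R2 from reach(f,c), reach(c,a)
round 2: derive deriv(h) via R2 from reach(h,f), reach(f,c)
round 3: derive reach(a,e) via R1 from reach(a,f), road(f,e)
round 3: derive reach(c,e) via R1 from reach(c,f), road(f,e)
round 3: derive reach(d,c) via R1 from reach(d,i), road(i,c)
round 3: derive reach(e,c) via R1 from reach(e,i), road(i,c)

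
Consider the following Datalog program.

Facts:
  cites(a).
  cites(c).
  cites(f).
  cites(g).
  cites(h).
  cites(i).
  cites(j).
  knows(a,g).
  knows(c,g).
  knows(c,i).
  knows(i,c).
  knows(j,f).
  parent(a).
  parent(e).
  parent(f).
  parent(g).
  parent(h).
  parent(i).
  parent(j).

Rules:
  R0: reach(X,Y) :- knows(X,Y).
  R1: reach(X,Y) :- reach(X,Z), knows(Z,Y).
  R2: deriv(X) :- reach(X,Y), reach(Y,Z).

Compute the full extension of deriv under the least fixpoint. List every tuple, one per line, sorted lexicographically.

round 1: derive reach(a,g) via R0 from knows(a,g)
round 1: derive reach(c,g) via R0 from knows(c,g)
round 1: derive reach(c,i) via R0 from knows(c,i)
round 1: derive reach(i,c) via R0 from knows(i,c)
round 1: derive reach(j,f) via R0 from knows(j,f)
round 2: derive reach(c,c) via R1 from reach(c,i), knows(i,c)
round 2: derive reach(i,g) via R1 from reach(i,c), knows(c,g)
round 2: derive reach(i,i) via R1 from reach(i,c), knows(c,i)
round 2: derive deriv(c) via R2 from reach(c,i), reach(i,c)
round 2: derive deriv(i) via R2 from reach(i,c), reach(c,g)

deriv(c)
deriv(i)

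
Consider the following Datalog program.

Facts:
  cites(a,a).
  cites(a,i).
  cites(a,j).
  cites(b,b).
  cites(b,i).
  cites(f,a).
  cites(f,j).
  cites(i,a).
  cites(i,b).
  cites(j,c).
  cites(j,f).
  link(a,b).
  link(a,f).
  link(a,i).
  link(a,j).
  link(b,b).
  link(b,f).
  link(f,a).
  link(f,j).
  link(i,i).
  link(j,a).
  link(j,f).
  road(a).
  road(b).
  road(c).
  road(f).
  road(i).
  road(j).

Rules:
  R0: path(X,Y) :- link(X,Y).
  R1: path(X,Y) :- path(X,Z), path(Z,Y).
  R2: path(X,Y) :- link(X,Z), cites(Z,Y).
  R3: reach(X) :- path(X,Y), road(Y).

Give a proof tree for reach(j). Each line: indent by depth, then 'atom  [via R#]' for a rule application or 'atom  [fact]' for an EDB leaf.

reach(j)  [via R3]
  path(j,a)  [via R0]
    link(j,a)  [fact]
  road(a)  [fact]

round 1: derive path(a,b) via R0 from link(a,b)
round 1: derive path(a,f) via R0 from link(a,f)
round 1: derive path(a,i) via R0 from link(a,i)
round 1: derive path(a,j) via R0 from link(a,j)
round 1: derive path(b,b) via R0 from link(b,b)
round 1: derive path(b,f) via R0 from link(b,f)
round 1: derive path(f,a) via R0 from link(f,a)
round 1: derive path(f,j) via R0 from link(f,j)
round 1: derive path(i,i) via R0 from link(i,i)
round 1: derive path(j,a) via R0 from link(j,a)
round 1: derive path(j,f) via R0 from link(j,f)
round 1: derive path(a,a) via R2 from link(a,f), cites(f,a)
round 1: derive path(a,c) via R2 from link(a,j), cites(j,c)
round 1: derive path(b,a) via R2 from link(b,f), cites(f,a)
round 1: derive path(b,i) via R2 from link(b,b), cites(b,i)
round 1: derive path(b,j) via R2 from link(b,f), cites(f,j)
round 1: derive path(f,c) via R2 from link(f,j), cites(j,c)
round 1: derive path(f,f) via R2 from link(f,j), cites(j,f)
round 1: derive path(f,i) via R2 from link(f,a), cites(a,i)
round 1: derive path(i,a) via R2 from link(i,i), cites(i,a)
round 1: derive path(i,b) via R2 from link(i,i), cites(i,b)
round 1: derive path(j,i) via R2 from link(j,a), cites(a,i)
round 1: derive path(j,j) via R2 from link(j,a), cites(a,j)
round 2: derive path(b,c) via R1 from path(b,a), path(a,c)
round 2: derive path(f,b) via R1 from path(f,a), path(a,b)
round 2: derive path(i,c) via R1 from path(i,a), path(a,c)
round 2: derive path(i,f) via R1 from path(i,a), path(a,f)
round 2: derive path(i,j) via R1 from path(i,a), path(a,j)
round 2: derive path(j,b) via R1 from path(j,a), path(a,b)
round 2: derive path(j,c) via R1 from path(j,a), path(a,c)
round 2: derive reach(a) via R3 from path(a,a), road(a)
round 2: derive reach(b) via R3 from path(b,a), road(a)
round 2: derive reach(f) via R3 from path(f,a), road(a)
round 2: derive reach(i) via R3 from path(i,a), road(a)
round 2: derive reach(j) via R3 from path(j,a), road(a)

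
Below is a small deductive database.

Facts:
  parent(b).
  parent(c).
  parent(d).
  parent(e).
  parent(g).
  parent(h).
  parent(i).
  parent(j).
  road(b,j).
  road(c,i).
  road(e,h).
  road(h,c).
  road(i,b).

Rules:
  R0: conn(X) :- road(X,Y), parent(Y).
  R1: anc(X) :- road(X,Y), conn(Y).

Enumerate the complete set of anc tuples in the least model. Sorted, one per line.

anc(c)
anc(e)
anc(h)
anc(i)

round 1: derive conn(b) via R0 from road(b,j), parent(j)
round 1: derive conn(c) via R0 from road(c,i), parent(i)
round 1: derive conn(e) via R0 from road(e,h), parent(h)
round 1: derive conn(h) via R0 from road(h,c), parent(c)
round 1: derive conn(i) via R0 from road(i,b), parent(b)
round 2: derive anc(c) via R1 from road(c,i), conn(i)
round 2: derive anc(e) via R1 from road(e,h), conn(h)
round 2: derive anc(h) via R1 from road(h,c), conn(c)
round 2: derive anc(i) via R1 from road(i,b), conn(b)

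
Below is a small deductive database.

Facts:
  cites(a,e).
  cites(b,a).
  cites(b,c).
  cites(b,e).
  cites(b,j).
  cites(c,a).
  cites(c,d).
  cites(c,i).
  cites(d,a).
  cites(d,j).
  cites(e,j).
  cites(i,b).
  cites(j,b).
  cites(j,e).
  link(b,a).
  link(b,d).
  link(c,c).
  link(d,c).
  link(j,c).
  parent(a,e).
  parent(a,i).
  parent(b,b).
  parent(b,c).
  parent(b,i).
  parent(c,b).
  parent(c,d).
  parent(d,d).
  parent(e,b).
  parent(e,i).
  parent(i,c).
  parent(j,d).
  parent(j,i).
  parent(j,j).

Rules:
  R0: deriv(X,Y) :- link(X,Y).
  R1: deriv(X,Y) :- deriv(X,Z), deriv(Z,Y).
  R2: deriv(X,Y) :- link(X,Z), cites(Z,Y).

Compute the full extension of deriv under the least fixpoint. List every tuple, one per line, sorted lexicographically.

round 1: derive deriv(b,a) via R0 from link(b,a)
round 1: derive deriv(b,d) via R0 from link(b,d)
round 1: derive deriv(c,c) via R0 from link(c,c)
round 1: derive deriv(d,c) via R0 from link(d,c)
round 1: derive deriv(j,c) via R0 from link(j,c)
round 1: derive deriv(b,e) via R2 from link(b,a), cites(a,e)
round 1: derive deriv(b,j) via R2 from link(b,d), cites(d,j)
round 1: derive deriv(c,a) via R2 from link(c,c), cites(c,a)
round 1: derive deriv(c,d) via R2 from link(c,c), cites(c,d)
round 1: derive deriv(c,i) via R2 from link(c,c), cites(c,i)
round 1: derive deriv(d,a) via R2 from link(d,c), cites(c,a)
round 1: derive deriv(d,d) via R2 from link(d,c), cites(c,d)
round 1: derive deriv(d,i) via R2 from link(d,c), cites(c,i)
round 1: derive deriv(j,a) via R2 from link(j,c), cites(c,a)
round 1: derive deriv(j,d) via R2 from link(j,c), cites(c,d)
round 1: derive deriv(j,i) via R2 from link(j,c), cites(c,i)
round 2: derive deriv(b,c) via R1 from deriv(b,d), deriv(d,c)
round 2: derive deriv(b,i) via R1 from deriv(b,d), deriv(d,i)

deriv(b,a)
deriv(b,c)
deriv(b,d)
deriv(b,e)
deriv(b,i)
deriv(b,j)
deriv(c,a)
deriv(c,c)
deriv(c,d)
deriv(c,i)
deriv(d,a)
deriv(d,c)
deriv(d,d)
deriv(d,i)
deriv(j,a)
deriv(j,c)
deriv(j,d)
deriv(j,i)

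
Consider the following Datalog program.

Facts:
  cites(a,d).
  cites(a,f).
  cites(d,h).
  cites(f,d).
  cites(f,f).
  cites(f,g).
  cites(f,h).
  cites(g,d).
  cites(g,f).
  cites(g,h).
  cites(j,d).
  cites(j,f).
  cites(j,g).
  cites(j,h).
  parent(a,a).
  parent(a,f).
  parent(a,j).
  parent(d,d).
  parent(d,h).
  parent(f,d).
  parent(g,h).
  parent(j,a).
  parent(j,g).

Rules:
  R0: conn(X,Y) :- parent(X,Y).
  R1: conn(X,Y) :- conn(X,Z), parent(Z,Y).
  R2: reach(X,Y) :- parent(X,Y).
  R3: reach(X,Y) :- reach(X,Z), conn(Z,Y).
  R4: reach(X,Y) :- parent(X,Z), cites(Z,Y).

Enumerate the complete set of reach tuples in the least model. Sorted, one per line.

round 1: derive conn(a,a) via R0 from parent(a,a)
round 1: derive conn(a,f) via R0 from parent(a,f)
round 1: derive conn(a,j) via R0 from parent(a,j)
round 1: derive conn(d,d) via R0 from parent(d,d)
round 1: derive conn(d,h) via R0 from parent(d,h)
round 1: derive conn(f,d) via R0 from parent(f,d)
round 1: derive conn(g,h) via R0 from parent(g,h)
round 1: derive conn(j,a) via R0 from parent(j,a)
round 1: derive conn(j,g) via R0 from parent(j,g)
round 1: derive reach(a,a) via R2 from parent(a,a)
round 1: derive reach(a,f) via R2 from parent(a,f)
round 1: derive reach(a,j) via R2 from parent(a,j)
round 1: derive reach(d,d) via R2 from parent(d,d)
round 1: derive reach(d,h) via R2 from parent(d,h)
round 1: derive reach(f,d) via R2 from parent(f,d)
round 1: derive reach(g,h) via R2 from parent(g,h)
round 1: derive reach(j,a) via R2 from parent(j,a)
round 1: derive reach(j,g) via R2 from parent(j,g)
round 1: derive reach(a,d) via R4 from parent(a,a), cites(a,d)
round 1: derive reach(a,g) via R4 from parent(a,f), cites(f,g)
round 1: derive reach(a,h) via R4 from parent(a,f), cites(f,h)
round 1: derive reach(f,h) via R4 from parent(f,d), cites(d,h)
round 1: derive reach(j,d) via R4 from parent(j,a), cites(a,d)
round 1: derive reach(j,f) via R4 from parent(j,a), cites(a,f)
round 1: derive reach(j,h) via R4 from parent(j,g), cites(g,h)
round 2: derive conn(a,d) via R1 from conn(a,f), parent(f,d)
round 2: derive conn(a,g) via R1 from conn(a,j), parent(j,g)
round 2: derive conn(f,h) via R1 from conn(f,d), parent(d,h)
round 2: derive conn(j,f) via R1 from conn(j,a), parent(a,f)
round 2: derive conn(j,h) via R1 from conn(j,g), parent(g,h)
round 2: derive conn(j,j) via R1 from conn(j,a), parent(a,j)
round 2: derive reach(j,j) via R3 from reach(j,a), conn(a,j)
round 3: derive conn(a,h) via R1 from conn(a,d), parent(d,h)
round 3: derive conn(j,d) via R1 from conn(j,f), parent(f,d)

reach(a,a)
reach(a,d)
reach(a,f)
reach(a,g)
reach(a,h)
reach(a,j)
reach(d,d)
reach(d,h)
reach(f,d)
reach(f,h)
reach(g,h)
reach(j,a)
reach(j,d)
reach(j,f)
reach(j,g)
reach(j,h)
reach(j,j)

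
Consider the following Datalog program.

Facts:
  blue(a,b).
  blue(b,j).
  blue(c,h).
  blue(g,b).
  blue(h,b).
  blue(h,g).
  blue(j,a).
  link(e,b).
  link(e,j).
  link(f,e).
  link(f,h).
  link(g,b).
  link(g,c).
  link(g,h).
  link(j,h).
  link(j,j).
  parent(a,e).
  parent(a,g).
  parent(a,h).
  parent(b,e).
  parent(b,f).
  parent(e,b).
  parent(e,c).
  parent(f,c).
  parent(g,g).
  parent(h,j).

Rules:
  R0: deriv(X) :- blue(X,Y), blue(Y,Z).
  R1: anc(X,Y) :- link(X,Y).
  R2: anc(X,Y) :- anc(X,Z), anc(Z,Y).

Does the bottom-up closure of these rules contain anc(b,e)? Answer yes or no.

no

round 1: derive anc(e,b) via R1 from link(e,b)
round 1: derive anc(e,j) via R1 from link(e,j)
round 1: derive anc(f,e) via R1 from link(f,e)
round 1: derive anc(f,h) via R1 from link(f,h)
round 1: derive anc(g,b) via R1 from link(g,b)
round 1: derive anc(g,c) via R1 from link(g,c)
round 1: derive anc(g,h) via R1 from link(g,h)
round 1: derive anc(j,h) via R1 from link(j,h)
round 1: derive anc(j,j) via R1 from link(j,j)
round 2: derive anc(e,h) via R2 from anc(e,j), anc(j,h)
round 2: derive anc(f,b) via R2 from anc(f,e), anc(e,b)
round 2: derive anc(f,j) via R2 from anc(f,e), anc(e,j)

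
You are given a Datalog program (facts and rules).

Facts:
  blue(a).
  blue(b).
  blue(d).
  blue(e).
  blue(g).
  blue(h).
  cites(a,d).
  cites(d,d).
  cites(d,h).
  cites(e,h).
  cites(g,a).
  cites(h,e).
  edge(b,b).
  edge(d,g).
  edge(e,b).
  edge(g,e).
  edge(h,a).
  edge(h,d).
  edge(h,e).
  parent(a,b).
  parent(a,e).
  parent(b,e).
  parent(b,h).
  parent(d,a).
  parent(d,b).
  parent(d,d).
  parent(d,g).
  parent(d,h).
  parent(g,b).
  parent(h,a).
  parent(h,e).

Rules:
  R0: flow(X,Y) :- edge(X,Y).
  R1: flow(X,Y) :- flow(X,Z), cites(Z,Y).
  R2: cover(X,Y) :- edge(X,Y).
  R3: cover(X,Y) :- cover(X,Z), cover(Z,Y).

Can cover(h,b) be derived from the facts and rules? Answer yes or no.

yes

round 1: derive cover(b,b) via R2 from edge(b,b)
round 1: derive cover(d,g) via R2 from edge(d,g)
round 1: derive cover(e,b) via R2 from edge(e,b)
round 1: derive cover(g,e) via R2 from edge(g,e)
round 1: derive cover(h,a) via R2 from edge(h,a)
round 1: derive cover(h,d) via R2 from edge(h,d)
round 1: derive cover(h,e) via R2 from edge(h,e)
round 2: derive cover(d,e) via R3 from cover(d,g), cover(g,e)
round 2: derive cover(g,b) via R3 from cover(g,e), cover(e,b)
round 2: derive cover(h,b) via R3 from cover(h,e), cover(e,b)
round 2: derive cover(h,g) via R3 from cover(h,d), cover(d,g)
round 3: derive cover(d,b) via R3 from cover(d,e), cover(e,b)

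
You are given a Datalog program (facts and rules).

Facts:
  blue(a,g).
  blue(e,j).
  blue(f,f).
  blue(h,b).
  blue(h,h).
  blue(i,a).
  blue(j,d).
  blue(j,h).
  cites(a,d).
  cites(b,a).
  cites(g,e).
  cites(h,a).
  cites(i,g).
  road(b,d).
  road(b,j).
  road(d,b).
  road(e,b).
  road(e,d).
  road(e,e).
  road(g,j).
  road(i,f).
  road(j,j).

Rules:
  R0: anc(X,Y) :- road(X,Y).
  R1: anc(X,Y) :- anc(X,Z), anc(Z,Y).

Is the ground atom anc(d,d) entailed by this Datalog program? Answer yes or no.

yes

round 1: derive anc(b,d) via R0 from road(b,d)
round 1: derive anc(b,j) via R0 from road(b,j)
round 1: derive anc(d,b) via R0 from road(d,b)
round 1: derive anc(e,b) via R0 from road(e,b)
round 1: derive anc(e,d) via R0 from road(e,d)
round 1: derive anc(e,e) via R0 from road(e,e)
round 1: derive anc(g,j) via R0 from road(g,j)
round 1: derive anc(i,f) via R0 from road(i,f)
round 1: derive anc(j,j) via R0 from road(j,j)
round 2: derive anc(b,b) via R1 from anc(b,d), anc(d,b)
round 2: derive anc(d,d) via R1 from anc(d,b), anc(b,d)
round 2: derive anc(d,j) via R1 from anc(d,b), anc(b,j)
round 2: derive anc(e,j) via R1 from anc(e,b), anc(b,j)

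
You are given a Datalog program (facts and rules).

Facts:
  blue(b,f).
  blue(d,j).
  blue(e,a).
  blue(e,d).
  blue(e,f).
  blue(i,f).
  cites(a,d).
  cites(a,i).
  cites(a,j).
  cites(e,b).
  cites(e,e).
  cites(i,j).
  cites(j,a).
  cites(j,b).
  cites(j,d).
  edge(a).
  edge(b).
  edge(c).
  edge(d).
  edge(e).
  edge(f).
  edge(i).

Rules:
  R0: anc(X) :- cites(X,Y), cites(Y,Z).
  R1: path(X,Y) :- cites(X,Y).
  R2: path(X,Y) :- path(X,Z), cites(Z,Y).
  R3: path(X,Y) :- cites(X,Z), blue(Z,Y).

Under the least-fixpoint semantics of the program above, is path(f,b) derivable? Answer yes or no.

no

round 1: derive path(a,d) via R1 from cites(a,d)
round 1: derive path(a,i) via R1 from cites(a,i)
round 1: derive path(a,j) via R1 from cites(a,j)
round 1: derive path(e,b) via R1 from cites(e,b)
round 1: derive path(e,e) via R1 from cites(e,e)
round 1: derive path(i,j) via R1 from cites(i,j)
round 1: derive path(j,a) via R1 from cites(j,a)
round 1: derive path(j,b) via R1 from cites(j,b)
round 1: derive path(j,d) via R1 from cites(j,d)
round 1: derive path(a,f) via R3 from cites(a,i), blue(i,f)
round 1: derive path(e,a) via R3 from cites(e,e), blue(e,a)
round 1: derive path(e,d) via R3 from cites(e,e), blue(e,d)
round 1: derive path(e,f) via R3 from cites(e,b), blue(b,f)
round 1: derive path(j,f) via R3 from cites(j,b), blue(b,f)
round 1: derive path(j,j) via R3 from cites(j,d), blue(d,j)
round 2: derive path(a,a) via R2 from path(a,j), cites(j,a)
round 2: derive path(a,b) via R2 from path(a,j), cites(j,b)
round 2: derive path(e,i) via R2 from path(e,a), cites(a,i)
round 2: derive path(e,j) via R2 from path(e,a), cites(a,j)
round 2: derive path(i,a) via R2 from path(i,j), cites(j,a)
round 2: derive path(i,b) via R2 from path(i,j), cites(j,b)
round 2: derive path(i,d) via R2 from path(i,j), cites(j,d)
round 2: derive path(j,i) via R2 from path(j,a), cites(a,i)
round 3: derive path(i,i) via R2 from path(i,a), cites(a,i)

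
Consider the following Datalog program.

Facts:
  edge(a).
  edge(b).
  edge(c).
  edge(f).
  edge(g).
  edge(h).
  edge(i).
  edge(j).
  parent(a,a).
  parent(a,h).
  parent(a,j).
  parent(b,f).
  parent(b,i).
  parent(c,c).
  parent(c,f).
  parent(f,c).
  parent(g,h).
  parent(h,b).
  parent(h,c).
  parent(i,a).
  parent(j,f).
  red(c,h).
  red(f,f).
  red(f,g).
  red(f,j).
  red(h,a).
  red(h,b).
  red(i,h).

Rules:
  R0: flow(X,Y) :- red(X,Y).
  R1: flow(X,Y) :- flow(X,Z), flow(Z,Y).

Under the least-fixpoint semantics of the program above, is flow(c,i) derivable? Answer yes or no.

round 1: derive flow(c,h) via R0 from red(c,h)
round 1: derive flow(f,f) via R0 from red(f,f)
round 1: derive flow(f,g) via R0 from red(f,g)
round 1: derive flow(f,j) via R0 from red(f,j)
round 1: derive flow(h,a) via R0 from red(h,a)
round 1: derive flow(h,b) via R0 from red(h,b)
round 1: derive flow(i,h) via R0 from red(i,h)
round 2: derive flow(c,a) via R1 from flow(c,h), flow(h,a)
round 2: derive flow(c,b) via R1 from flow(c,h), flow(h,b)
round 2: derive flow(i,a) via R1 from flow(i,h), flow(h,a)
round 2: derive flow(i,b) via R1 from flow(i,h), flow(h,b)

no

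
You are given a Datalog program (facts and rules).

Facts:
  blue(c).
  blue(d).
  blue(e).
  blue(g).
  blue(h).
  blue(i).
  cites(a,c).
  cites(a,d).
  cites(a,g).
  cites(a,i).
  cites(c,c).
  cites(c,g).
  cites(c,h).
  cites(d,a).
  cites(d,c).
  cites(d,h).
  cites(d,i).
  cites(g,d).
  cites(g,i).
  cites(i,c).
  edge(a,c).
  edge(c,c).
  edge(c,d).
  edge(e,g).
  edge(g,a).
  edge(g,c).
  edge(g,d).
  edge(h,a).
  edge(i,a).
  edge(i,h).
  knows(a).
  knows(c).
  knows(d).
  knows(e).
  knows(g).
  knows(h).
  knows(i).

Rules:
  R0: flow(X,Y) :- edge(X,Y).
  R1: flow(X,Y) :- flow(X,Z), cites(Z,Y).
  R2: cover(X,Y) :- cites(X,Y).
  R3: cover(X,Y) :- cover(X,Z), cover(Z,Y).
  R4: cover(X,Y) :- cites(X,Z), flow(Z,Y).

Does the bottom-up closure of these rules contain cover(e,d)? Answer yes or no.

no

round 1: derive flow(a,c) via R0 from edge(a,c)
round 1: derive flow(c,c) via R0 from edge(c,c)
round 1: derive flow(c,d) via R0 from edge(c,d)
round 1: derive flow(e,g) via R0 from edge(e,g)
round 1: derive flow(g,a) via R0 from edge(g,a)
round 1: derive flow(g,c) via R0 from edge(g,c)
round 1: derive flow(g,d) via R0 from edge(g,d)
round 1: derive flow(h,a) via R0 from edge(h,a)
round 1: derive flow(i,a) via R0 from edge(i,a)
round 1: derive flow(i,h) via R0 from edge(i,h)
round 1: derive cover(a,c) via R2 from cites(a,c)
round 1: derive cover(a,d) via R2 from cites(a,d)
round 1: derive cover(a,g) via R2 from cites(a,g)
round 1: derive cover(a,i) via R2 from cites(a,i)
round 1: derive cover(c,c) via R2 from cites(c,c)
round 1: derive cover(c,g) via R2 from cites(c,g)
round 1: derive cover(c,h) via R2 from cites(c,h)
round 1: derive cover(d,a) via R2 from cites(d,a)
round 1: derive cover(d,c) via R2 from cites(d,c)
round 1: derive cover(d,h) via R2 from cites(d,h)
round 1: derive cover(d,i) via R2 from cites(d,i)
round 1: derive cover(g,d) via R2 from cites(g,d)
round 1: derive cover(g,i) via R2 from cites(g,i)
round 1: derive cover(i,c) via R2 from cites(i,c)
round 2: derive flow(a,g) via R1 from flow(a,c), cites(c,g)
round 2: derive flow(a,h) via R1 from flow(a,c), cites(c,h)
round 2: derive flow(c,a) via R1 from flow(c,d), cites(d,a)
round 2: derive flow(c,g) via R1 from flow(c,c), cites(c,g)
round 2: derive flow(c,h) via R1 from flow(c,c), cites(c,h)
round 2: derive flow(c,i) via R1 from flow(c,d), cites(d,i)
round 2: derive flow(e,d) via R1 from flow(e,g), cites(g,d)
round 2: derive flow(e,i) via R1 from flow(e,g), cites(g,i)
round 2: derive flow(g,g) via R1 from flow(g,a), cites(a,g)
round 2: derive flow(g,h) via R1 from flow(g,c), cites(c,h)
round 2: derive flow(g,i) via R1 from flow(g,a), cites(a,i)
round 2: derive flow(h,c) via R1 from flow(h,a), cites(a,c)
round 2: derive flow(h,d) via R1 from flow(h,a), cites(a,d)
round 2: derive flow(h,g) via R1 from flow(h,a), cites(a,g)
round 2: derive flow(h,i) via R1 from flow(h,a), cites(a,i)
round 2: derive flow(i,c) via R1 from flow(i,a), cites(a,c)
round 2: derive flow(i,d) via R1 from flow(i,a), cites(a,d)
round 2: derive flow(i,g) via R1 from flow(i,a), cites(a,g)
round 2: derive flow(i,i) via R1 from flow(i,a), cites(a,i)
round 2: derive cover(a,a) via R3 from cover(a,d), cover(d,a)
round 2: derive cover(a,h) via R3 from cover(a,c), cover(c,h)
round 2: derive cover(c,d) via R3 from cover(c,g), cover(g,d)
round 2: derive cover(c,i) via R3 from cover(c,g), cover(g,i)
round 2: derive cover(d,d) via R3 from cover(d,a), cover(a,d)
round 2: derive cover(d,g) via R3 from cover(d,a), cover(a,g)
round 2: derive cover(g,a) via R3 from cover(g,d), cover(d,a)
round 2: derive cover(g,c) via R3 from cover(g,d), cover(d,c)
round 2: derive cover(g,h) via R3 from cover(g,d), cover(d,h)
round 2: derive cover(i,g) via R3 from cover(i,c), cover(c,g)
round 2: derive cover(i,h) via R3 from cover(i,c), cover(c,h)
round 2: derive cover(c,a) via R4 from cites(c,g), flow(g,a)
round 2: derive cover(i,d) via R4 from cites(i,c), flow(c,d)
round 3: derive flow(a,d) via R1 from flow(a,g), cites(g,d)
round 3: derive flow(a,i) via R1 from flow(a,g), cites(g,i)
round 3: derive flow(e,a) via R1 from flow(e,d), cites(d,a)
round 3: derive flow(e,c) via R1 from flow(e,d), cites(d,c)
round 3: derive flow(e,h) via R1 from flow(e,d), cites(d,h)
round 3: derive flow(h,h) via R1 from flow(h,c), cites(c,h)
round 3: derive cover(g,g) via R3 from cover(g,a), cover(a,g)
round 3: derive cover(i,a) via R3 from cover(i,c), cover(c,a)
round 3: derive cover(i,i) via R3 from cover(i,c), cover(c,i)
round 4: derive flow(a,a) via R1 from flow(a,d), cites(d,a)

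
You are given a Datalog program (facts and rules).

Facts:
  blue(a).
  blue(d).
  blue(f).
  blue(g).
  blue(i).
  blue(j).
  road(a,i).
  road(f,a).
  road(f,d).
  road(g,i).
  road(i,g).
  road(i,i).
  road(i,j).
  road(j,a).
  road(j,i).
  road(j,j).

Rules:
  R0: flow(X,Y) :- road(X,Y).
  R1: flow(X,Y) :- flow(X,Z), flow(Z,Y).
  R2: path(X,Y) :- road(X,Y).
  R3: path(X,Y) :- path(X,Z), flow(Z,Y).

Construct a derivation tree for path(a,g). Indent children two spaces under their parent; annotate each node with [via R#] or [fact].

path(a,g)  [via R3]
  path(a,i)  [via R2]
    road(a,i)  [fact]
  flow(i,g)  [via R0]
    road(i,g)  [fact]

round 1: derive flow(a,i) via R0 from road(a,i)
round 1: derive flow(f,a) via R0 from road(f,a)
round 1: derive flow(f,d) via R0 from road(f,d)
round 1: derive flow(g,i) via R0 from road(g,i)
round 1: derive flow(i,g) via R0 from road(i,g)
round 1: derive flow(i,i) via R0 from road(i,i)
round 1: derive flow(i,j) via R0 from road(i,j)
round 1: derive flow(j,a) via R0 from road(j,a)
round 1: derive flow(j,i) via R0 from road(j,i)
round 1: derive flow(j,j) via R0 from road(j,j)
round 1: derive path(a,i) via R2 from road(a,i)
round 1: derive path(f,a) via R2 from road(f,a)
round 1: derive path(f,d) via R2 from road(f,d)
round 1: derive path(g,i) via R2 from road(g,i)
round 1: derive path(i,g) via R2 from road(i,g)
round 1: derive path(i,i) via R2 from road(i,i)
round 1: derive path(i,j) via R2 from road(i,j)
round 1: derive path(j,a) via R2 from road(j,a)
round 1: derive path(j,i) via R2 from road(j,i)
round 1: derive path(j,j) via R2 from road(j,j)
round 2: derive flow(a,g) via R1 from flow(a,i), flow(i,g)
round 2: derive flow(a,j) via R1 from flow(a,i), flow(i,j)
round 2: derive flow(f,i) via R1 from flow(f,a), flow(a,i)
round 2: derive flow(g,g) via R1 from flow(g,i), flow(i,g)
round 2: derive flow(g,j) via R1 from flow(g,i), flow(i,j)
round 2: derive flow(i,a) via R1 from flow(i,j), flow(j,a)
round 2: derive flow(j,g) via R1 from flow(j,i), flow(i,g)
round 2: derive path(a,g) via R3 from path(a,i), flow(i,g)
round 2: derive path(a,j) via R3 from path(a,i), flow(i,j)
round 2: derive path(f,i) via R3 from path(f,a), flow(a,i)
round 2: derive path(g,g) via R3 from path(g,i), flow(i,g)
round 2: derive path(g,j) via R3 from path(g,i), flow(i,j)
round 2: derive path(i,a) via R3 from path(i,j), flow(j,a)
round 2: derive path(j,g) via R3 from path(j,i), flow(i,g)
round 3: derive flow(a,a) via R1 from flow(a,i), flow(i,a)
round 3: derive flow(f,g) via R1 from flow(f,a), flow(a,g)
round 3: derive flow(f,j) via R1 from flow(f,a), flow(a,j)
round 3: derive flow(g,a) via R1 from flow(g,i), flow(i,a)
round 3: derive path(a,a) via R3 from path(a,i), flow(i,a)
round 3: derive path(f,g) via R3 from path(f,a), flow(a,g)
round 3: derive path(f,j) via R3 from path(f,a), flow(a,j)
round 3: derive path(g,a) via R3 from path(g,i), flow(i,a)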